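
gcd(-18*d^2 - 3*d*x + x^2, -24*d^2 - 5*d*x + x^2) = 3*d + x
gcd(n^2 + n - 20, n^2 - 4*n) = n - 4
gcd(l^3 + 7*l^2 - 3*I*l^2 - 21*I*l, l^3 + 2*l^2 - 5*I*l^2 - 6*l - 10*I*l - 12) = l - 3*I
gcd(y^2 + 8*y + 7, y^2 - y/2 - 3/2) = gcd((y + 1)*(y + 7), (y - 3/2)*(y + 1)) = y + 1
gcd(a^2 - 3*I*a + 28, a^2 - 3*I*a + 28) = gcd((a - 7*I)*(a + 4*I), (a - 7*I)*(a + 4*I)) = a^2 - 3*I*a + 28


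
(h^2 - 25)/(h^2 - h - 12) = (25 - h^2)/(-h^2 + h + 12)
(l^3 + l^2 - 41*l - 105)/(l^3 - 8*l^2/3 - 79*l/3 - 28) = 3*(l + 5)/(3*l + 4)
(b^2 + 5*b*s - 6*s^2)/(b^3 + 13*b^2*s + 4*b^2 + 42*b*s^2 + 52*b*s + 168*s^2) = (b - s)/(b^2 + 7*b*s + 4*b + 28*s)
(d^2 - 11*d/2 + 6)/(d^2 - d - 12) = (d - 3/2)/(d + 3)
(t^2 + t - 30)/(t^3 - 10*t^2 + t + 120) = (t + 6)/(t^2 - 5*t - 24)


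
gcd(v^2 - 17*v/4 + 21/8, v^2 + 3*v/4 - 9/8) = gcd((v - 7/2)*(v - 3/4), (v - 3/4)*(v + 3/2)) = v - 3/4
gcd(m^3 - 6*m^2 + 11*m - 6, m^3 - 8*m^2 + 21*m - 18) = m^2 - 5*m + 6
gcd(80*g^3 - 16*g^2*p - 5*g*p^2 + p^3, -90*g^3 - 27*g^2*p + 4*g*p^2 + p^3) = -5*g + p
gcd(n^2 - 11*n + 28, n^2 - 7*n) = n - 7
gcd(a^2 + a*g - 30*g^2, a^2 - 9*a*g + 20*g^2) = a - 5*g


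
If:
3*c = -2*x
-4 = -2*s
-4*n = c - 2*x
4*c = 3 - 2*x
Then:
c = 3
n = -3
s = 2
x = -9/2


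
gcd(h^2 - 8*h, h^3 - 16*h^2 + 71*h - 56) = h - 8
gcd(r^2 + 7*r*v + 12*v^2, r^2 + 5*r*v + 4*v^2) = r + 4*v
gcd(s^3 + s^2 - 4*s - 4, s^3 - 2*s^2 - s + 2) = s^2 - s - 2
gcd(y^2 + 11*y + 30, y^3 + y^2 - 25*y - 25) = y + 5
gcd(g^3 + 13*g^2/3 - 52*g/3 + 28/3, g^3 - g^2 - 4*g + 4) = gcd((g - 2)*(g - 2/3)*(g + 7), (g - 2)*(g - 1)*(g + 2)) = g - 2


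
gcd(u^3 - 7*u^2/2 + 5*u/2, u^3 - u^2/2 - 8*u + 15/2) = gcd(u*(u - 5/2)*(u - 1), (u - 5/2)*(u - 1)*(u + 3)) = u^2 - 7*u/2 + 5/2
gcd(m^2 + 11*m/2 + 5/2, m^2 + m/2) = m + 1/2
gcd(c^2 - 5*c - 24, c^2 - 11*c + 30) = 1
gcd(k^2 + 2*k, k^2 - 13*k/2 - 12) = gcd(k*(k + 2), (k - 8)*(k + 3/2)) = 1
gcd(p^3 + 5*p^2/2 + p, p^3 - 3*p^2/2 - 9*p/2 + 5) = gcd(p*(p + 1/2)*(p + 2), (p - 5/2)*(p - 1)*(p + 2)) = p + 2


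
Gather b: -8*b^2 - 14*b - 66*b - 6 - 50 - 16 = -8*b^2 - 80*b - 72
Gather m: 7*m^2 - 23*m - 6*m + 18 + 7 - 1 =7*m^2 - 29*m + 24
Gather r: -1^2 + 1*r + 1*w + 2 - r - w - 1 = 0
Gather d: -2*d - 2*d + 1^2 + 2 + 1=4 - 4*d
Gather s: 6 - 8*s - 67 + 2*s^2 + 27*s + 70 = 2*s^2 + 19*s + 9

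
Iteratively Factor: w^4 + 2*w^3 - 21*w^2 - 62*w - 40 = (w + 4)*(w^3 - 2*w^2 - 13*w - 10) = (w + 2)*(w + 4)*(w^2 - 4*w - 5) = (w + 1)*(w + 2)*(w + 4)*(w - 5)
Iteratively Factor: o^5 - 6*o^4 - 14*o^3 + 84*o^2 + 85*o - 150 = (o + 3)*(o^4 - 9*o^3 + 13*o^2 + 45*o - 50) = (o + 2)*(o + 3)*(o^3 - 11*o^2 + 35*o - 25) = (o - 5)*(o + 2)*(o + 3)*(o^2 - 6*o + 5) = (o - 5)^2*(o + 2)*(o + 3)*(o - 1)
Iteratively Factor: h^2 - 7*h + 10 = (h - 2)*(h - 5)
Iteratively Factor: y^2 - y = (y - 1)*(y)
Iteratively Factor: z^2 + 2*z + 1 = (z + 1)*(z + 1)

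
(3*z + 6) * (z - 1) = 3*z^2 + 3*z - 6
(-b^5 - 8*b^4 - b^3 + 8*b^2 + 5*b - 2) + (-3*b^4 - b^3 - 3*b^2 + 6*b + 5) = -b^5 - 11*b^4 - 2*b^3 + 5*b^2 + 11*b + 3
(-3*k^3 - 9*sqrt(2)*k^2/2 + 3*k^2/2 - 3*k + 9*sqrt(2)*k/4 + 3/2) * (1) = -3*k^3 - 9*sqrt(2)*k^2/2 + 3*k^2/2 - 3*k + 9*sqrt(2)*k/4 + 3/2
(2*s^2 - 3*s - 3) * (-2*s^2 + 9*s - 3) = -4*s^4 + 24*s^3 - 27*s^2 - 18*s + 9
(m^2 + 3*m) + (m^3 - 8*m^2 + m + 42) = m^3 - 7*m^2 + 4*m + 42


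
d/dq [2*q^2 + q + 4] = 4*q + 1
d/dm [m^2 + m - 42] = 2*m + 1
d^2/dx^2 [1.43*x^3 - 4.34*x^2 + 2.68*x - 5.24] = 8.58*x - 8.68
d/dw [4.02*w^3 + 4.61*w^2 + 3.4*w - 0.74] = 12.06*w^2 + 9.22*w + 3.4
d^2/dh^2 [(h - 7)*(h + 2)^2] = 6*h - 6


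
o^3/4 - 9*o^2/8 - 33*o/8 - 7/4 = (o/4 + 1/2)*(o - 7)*(o + 1/2)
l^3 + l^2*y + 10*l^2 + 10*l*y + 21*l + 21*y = (l + 3)*(l + 7)*(l + y)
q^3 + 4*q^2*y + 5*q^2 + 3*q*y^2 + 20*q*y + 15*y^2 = (q + 5)*(q + y)*(q + 3*y)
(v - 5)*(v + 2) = v^2 - 3*v - 10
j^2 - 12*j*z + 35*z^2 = (j - 7*z)*(j - 5*z)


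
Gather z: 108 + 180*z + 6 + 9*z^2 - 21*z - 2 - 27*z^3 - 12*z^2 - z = -27*z^3 - 3*z^2 + 158*z + 112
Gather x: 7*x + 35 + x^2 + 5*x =x^2 + 12*x + 35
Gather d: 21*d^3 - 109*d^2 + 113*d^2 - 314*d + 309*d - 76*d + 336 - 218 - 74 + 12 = 21*d^3 + 4*d^2 - 81*d + 56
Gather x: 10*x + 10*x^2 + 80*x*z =10*x^2 + x*(80*z + 10)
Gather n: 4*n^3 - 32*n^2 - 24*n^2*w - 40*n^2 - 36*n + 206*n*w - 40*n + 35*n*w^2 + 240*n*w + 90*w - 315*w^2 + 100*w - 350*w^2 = 4*n^3 + n^2*(-24*w - 72) + n*(35*w^2 + 446*w - 76) - 665*w^2 + 190*w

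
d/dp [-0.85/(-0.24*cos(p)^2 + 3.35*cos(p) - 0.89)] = (0.408*cos(p) - 2.8475)*sin(p)/(0.24*cos(p)^2 - 3.35*cos(p) + 0.89)^2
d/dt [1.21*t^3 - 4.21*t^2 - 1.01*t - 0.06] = 3.63*t^2 - 8.42*t - 1.01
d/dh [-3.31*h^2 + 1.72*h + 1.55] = 1.72 - 6.62*h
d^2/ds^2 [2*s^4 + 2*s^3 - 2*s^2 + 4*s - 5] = 24*s^2 + 12*s - 4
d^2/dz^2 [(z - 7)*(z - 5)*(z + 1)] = 6*z - 22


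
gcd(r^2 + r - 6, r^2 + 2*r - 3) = r + 3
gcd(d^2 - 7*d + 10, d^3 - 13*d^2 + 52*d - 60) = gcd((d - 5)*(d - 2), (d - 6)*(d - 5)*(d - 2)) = d^2 - 7*d + 10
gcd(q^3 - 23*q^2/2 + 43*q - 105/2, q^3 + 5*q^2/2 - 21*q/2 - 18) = q - 3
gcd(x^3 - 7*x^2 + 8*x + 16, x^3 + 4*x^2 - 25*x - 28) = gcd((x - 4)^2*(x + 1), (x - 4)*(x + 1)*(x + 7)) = x^2 - 3*x - 4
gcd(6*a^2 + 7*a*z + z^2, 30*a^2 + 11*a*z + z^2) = 6*a + z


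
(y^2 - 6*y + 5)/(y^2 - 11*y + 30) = (y - 1)/(y - 6)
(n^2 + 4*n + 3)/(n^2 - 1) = (n + 3)/(n - 1)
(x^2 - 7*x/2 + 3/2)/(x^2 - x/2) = (x - 3)/x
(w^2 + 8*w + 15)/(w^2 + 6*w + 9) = (w + 5)/(w + 3)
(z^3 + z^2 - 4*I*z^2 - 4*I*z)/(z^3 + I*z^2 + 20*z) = (z + 1)/(z + 5*I)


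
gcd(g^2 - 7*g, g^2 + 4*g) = g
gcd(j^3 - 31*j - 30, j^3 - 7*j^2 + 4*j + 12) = j^2 - 5*j - 6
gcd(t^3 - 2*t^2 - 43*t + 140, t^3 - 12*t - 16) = t - 4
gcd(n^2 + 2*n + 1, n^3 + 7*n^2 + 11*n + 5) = n^2 + 2*n + 1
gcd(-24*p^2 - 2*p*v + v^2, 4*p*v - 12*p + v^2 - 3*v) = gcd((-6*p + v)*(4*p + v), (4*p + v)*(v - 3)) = 4*p + v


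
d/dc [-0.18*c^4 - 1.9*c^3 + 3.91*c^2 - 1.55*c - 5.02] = -0.72*c^3 - 5.7*c^2 + 7.82*c - 1.55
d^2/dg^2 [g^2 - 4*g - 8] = 2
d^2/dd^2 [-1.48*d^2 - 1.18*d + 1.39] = -2.96000000000000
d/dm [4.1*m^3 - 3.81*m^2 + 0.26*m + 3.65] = 12.3*m^2 - 7.62*m + 0.26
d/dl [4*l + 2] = 4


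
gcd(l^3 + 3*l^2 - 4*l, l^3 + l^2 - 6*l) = l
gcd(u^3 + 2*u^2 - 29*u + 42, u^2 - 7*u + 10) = u - 2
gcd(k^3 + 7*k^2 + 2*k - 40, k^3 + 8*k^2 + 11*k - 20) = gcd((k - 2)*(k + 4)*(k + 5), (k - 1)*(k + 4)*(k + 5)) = k^2 + 9*k + 20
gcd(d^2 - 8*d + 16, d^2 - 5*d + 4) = d - 4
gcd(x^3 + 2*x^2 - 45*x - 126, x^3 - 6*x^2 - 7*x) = x - 7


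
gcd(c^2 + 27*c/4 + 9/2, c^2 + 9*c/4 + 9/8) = c + 3/4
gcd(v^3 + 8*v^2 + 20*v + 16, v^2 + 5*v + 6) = v + 2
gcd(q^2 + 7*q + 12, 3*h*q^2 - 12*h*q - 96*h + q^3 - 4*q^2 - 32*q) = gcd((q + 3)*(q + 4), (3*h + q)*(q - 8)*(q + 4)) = q + 4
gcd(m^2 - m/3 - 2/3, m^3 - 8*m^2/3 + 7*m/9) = 1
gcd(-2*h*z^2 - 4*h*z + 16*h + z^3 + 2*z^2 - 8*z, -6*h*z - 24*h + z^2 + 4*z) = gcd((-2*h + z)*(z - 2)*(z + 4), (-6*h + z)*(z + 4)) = z + 4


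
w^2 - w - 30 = (w - 6)*(w + 5)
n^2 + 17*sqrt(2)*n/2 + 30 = (n + 5*sqrt(2)/2)*(n + 6*sqrt(2))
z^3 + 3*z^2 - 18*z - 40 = (z - 4)*(z + 2)*(z + 5)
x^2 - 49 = (x - 7)*(x + 7)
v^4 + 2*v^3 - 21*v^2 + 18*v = v*(v - 3)*(v - 1)*(v + 6)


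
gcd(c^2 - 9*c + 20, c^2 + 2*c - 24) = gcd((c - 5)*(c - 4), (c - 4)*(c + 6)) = c - 4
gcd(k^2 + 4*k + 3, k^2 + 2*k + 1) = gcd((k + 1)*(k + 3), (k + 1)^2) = k + 1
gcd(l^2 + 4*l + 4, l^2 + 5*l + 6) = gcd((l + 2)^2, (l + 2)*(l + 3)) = l + 2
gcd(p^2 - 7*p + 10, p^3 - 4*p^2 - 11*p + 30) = p^2 - 7*p + 10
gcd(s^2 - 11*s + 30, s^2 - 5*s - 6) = s - 6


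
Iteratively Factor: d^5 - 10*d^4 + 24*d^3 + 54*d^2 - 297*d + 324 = (d - 3)*(d^4 - 7*d^3 + 3*d^2 + 63*d - 108) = (d - 3)^2*(d^3 - 4*d^2 - 9*d + 36) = (d - 3)^3*(d^2 - d - 12) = (d - 4)*(d - 3)^3*(d + 3)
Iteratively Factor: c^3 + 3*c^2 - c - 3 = (c - 1)*(c^2 + 4*c + 3) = (c - 1)*(c + 1)*(c + 3)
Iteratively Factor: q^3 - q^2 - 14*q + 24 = (q + 4)*(q^2 - 5*q + 6) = (q - 3)*(q + 4)*(q - 2)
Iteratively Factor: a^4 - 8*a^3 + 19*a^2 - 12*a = (a - 3)*(a^3 - 5*a^2 + 4*a) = (a - 4)*(a - 3)*(a^2 - a) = (a - 4)*(a - 3)*(a - 1)*(a)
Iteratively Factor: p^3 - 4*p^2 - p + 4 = (p + 1)*(p^2 - 5*p + 4) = (p - 1)*(p + 1)*(p - 4)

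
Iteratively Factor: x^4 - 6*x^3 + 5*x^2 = (x - 5)*(x^3 - x^2) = x*(x - 5)*(x^2 - x) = x*(x - 5)*(x - 1)*(x)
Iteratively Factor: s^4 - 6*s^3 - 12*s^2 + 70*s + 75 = (s - 5)*(s^3 - s^2 - 17*s - 15) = (s - 5)*(s + 3)*(s^2 - 4*s - 5) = (s - 5)^2*(s + 3)*(s + 1)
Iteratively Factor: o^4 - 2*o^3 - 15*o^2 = (o)*(o^3 - 2*o^2 - 15*o) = o^2*(o^2 - 2*o - 15) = o^2*(o + 3)*(o - 5)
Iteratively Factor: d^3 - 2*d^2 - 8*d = (d + 2)*(d^2 - 4*d) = (d - 4)*(d + 2)*(d)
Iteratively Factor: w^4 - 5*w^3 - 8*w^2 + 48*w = (w)*(w^3 - 5*w^2 - 8*w + 48) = w*(w - 4)*(w^2 - w - 12) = w*(w - 4)*(w + 3)*(w - 4)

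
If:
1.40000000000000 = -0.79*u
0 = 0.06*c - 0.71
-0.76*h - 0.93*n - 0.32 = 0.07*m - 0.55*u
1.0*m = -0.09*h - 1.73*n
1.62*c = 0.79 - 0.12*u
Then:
No Solution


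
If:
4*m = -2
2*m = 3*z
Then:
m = -1/2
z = -1/3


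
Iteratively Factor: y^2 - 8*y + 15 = (y - 5)*(y - 3)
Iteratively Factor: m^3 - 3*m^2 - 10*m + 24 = (m - 2)*(m^2 - m - 12) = (m - 2)*(m + 3)*(m - 4)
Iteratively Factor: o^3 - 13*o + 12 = (o - 1)*(o^2 + o - 12) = (o - 3)*(o - 1)*(o + 4)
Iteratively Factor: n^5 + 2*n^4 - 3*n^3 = (n + 3)*(n^4 - n^3) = n*(n + 3)*(n^3 - n^2) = n^2*(n + 3)*(n^2 - n) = n^2*(n - 1)*(n + 3)*(n)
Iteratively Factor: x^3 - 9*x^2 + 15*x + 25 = (x - 5)*(x^2 - 4*x - 5) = (x - 5)*(x + 1)*(x - 5)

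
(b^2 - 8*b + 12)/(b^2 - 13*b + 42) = (b - 2)/(b - 7)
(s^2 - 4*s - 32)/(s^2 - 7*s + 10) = (s^2 - 4*s - 32)/(s^2 - 7*s + 10)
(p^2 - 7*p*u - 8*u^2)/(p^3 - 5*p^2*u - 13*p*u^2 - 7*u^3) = (p - 8*u)/(p^2 - 6*p*u - 7*u^2)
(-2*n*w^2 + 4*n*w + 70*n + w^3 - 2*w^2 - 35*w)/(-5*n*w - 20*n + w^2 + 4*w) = (2*n*w^2 - 4*n*w - 70*n - w^3 + 2*w^2 + 35*w)/(5*n*w + 20*n - w^2 - 4*w)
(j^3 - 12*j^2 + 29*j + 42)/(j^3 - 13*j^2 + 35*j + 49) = (j - 6)/(j - 7)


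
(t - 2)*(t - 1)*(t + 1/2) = t^3 - 5*t^2/2 + t/2 + 1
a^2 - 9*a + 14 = (a - 7)*(a - 2)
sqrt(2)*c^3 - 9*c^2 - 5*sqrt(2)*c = c*(c - 5*sqrt(2))*(sqrt(2)*c + 1)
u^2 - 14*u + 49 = (u - 7)^2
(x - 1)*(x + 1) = x^2 - 1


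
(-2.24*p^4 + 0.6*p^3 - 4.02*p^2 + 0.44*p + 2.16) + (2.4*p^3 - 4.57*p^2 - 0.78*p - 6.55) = -2.24*p^4 + 3.0*p^3 - 8.59*p^2 - 0.34*p - 4.39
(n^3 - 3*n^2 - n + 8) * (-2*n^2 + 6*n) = -2*n^5 + 12*n^4 - 16*n^3 - 22*n^2 + 48*n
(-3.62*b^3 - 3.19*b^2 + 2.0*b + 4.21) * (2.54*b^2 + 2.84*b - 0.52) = -9.1948*b^5 - 18.3834*b^4 - 2.0972*b^3 + 18.0322*b^2 + 10.9164*b - 2.1892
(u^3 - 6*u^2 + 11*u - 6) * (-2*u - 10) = -2*u^4 + 2*u^3 + 38*u^2 - 98*u + 60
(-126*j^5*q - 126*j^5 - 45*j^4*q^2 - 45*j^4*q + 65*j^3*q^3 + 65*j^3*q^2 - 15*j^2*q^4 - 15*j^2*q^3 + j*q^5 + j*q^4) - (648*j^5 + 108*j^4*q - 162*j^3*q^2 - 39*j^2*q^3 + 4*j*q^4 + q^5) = -126*j^5*q - 774*j^5 - 45*j^4*q^2 - 153*j^4*q + 65*j^3*q^3 + 227*j^3*q^2 - 15*j^2*q^4 + 24*j^2*q^3 + j*q^5 - 3*j*q^4 - q^5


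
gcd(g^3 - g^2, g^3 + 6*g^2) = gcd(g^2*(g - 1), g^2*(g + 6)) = g^2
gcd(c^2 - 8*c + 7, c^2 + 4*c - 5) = c - 1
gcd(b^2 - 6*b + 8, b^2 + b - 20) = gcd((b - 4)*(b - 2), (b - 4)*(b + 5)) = b - 4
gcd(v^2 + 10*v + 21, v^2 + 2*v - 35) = v + 7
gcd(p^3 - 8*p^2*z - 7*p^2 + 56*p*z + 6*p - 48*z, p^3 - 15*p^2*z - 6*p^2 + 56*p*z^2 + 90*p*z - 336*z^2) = -p^2 + 8*p*z + 6*p - 48*z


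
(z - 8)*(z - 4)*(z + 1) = z^3 - 11*z^2 + 20*z + 32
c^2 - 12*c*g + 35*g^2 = (c - 7*g)*(c - 5*g)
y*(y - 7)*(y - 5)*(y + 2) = y^4 - 10*y^3 + 11*y^2 + 70*y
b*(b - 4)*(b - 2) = b^3 - 6*b^2 + 8*b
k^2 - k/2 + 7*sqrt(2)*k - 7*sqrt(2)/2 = (k - 1/2)*(k + 7*sqrt(2))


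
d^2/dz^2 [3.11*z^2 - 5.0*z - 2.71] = 6.22000000000000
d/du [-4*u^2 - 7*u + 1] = -8*u - 7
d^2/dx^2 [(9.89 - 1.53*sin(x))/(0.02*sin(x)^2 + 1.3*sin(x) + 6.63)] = (0.000612000000000001*sin(x)^5 - 0.055604*sin(x)^4 - 1.989912*sin(x)^3 - 24.631778*sin(x)^2 + 155.256075*sin(x) + 57.179512)/(0.02*sin(x)^2 + 1.3*sin(x) + 6.63)^3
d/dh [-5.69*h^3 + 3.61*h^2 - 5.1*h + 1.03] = -17.07*h^2 + 7.22*h - 5.1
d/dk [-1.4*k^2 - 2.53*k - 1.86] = -2.8*k - 2.53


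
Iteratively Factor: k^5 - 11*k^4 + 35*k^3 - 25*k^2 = (k - 5)*(k^4 - 6*k^3 + 5*k^2) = (k - 5)^2*(k^3 - k^2) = k*(k - 5)^2*(k^2 - k) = k^2*(k - 5)^2*(k - 1)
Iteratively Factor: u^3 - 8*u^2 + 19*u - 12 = (u - 4)*(u^2 - 4*u + 3) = (u - 4)*(u - 1)*(u - 3)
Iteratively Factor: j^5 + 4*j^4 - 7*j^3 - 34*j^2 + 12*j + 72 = (j + 3)*(j^4 + j^3 - 10*j^2 - 4*j + 24) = (j + 2)*(j + 3)*(j^3 - j^2 - 8*j + 12) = (j - 2)*(j + 2)*(j + 3)*(j^2 + j - 6) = (j - 2)*(j + 2)*(j + 3)^2*(j - 2)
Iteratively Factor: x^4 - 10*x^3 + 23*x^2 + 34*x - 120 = (x - 3)*(x^3 - 7*x^2 + 2*x + 40) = (x - 4)*(x - 3)*(x^2 - 3*x - 10) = (x - 4)*(x - 3)*(x + 2)*(x - 5)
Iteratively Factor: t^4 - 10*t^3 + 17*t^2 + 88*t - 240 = (t - 4)*(t^3 - 6*t^2 - 7*t + 60) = (t - 4)*(t + 3)*(t^2 - 9*t + 20) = (t - 5)*(t - 4)*(t + 3)*(t - 4)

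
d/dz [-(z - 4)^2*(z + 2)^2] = -4*z^3 + 12*z^2 + 24*z - 32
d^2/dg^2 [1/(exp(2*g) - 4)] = 4*(exp(2*g) + 4)*exp(2*g)/(exp(2*g) - 4)^3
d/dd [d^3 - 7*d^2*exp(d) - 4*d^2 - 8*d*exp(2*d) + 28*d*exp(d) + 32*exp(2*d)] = -7*d^2*exp(d) + 3*d^2 - 16*d*exp(2*d) + 14*d*exp(d) - 8*d + 56*exp(2*d) + 28*exp(d)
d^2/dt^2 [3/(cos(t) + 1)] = 3*(sin(t)^2 + cos(t) + 1)/(cos(t) + 1)^3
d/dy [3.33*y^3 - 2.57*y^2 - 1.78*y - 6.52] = 9.99*y^2 - 5.14*y - 1.78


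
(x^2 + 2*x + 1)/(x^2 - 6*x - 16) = (x^2 + 2*x + 1)/(x^2 - 6*x - 16)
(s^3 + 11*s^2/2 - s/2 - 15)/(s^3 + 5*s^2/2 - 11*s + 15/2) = (s + 2)/(s - 1)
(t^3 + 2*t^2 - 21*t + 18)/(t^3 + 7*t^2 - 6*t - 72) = (t - 1)/(t + 4)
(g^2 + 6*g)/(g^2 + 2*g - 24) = g/(g - 4)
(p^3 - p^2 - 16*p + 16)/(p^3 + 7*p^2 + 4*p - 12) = (p^2 - 16)/(p^2 + 8*p + 12)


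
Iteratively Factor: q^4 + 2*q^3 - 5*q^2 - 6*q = (q)*(q^3 + 2*q^2 - 5*q - 6) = q*(q - 2)*(q^2 + 4*q + 3) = q*(q - 2)*(q + 3)*(q + 1)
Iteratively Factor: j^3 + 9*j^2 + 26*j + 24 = (j + 3)*(j^2 + 6*j + 8) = (j + 3)*(j + 4)*(j + 2)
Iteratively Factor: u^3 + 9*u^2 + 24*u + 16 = (u + 4)*(u^2 + 5*u + 4) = (u + 1)*(u + 4)*(u + 4)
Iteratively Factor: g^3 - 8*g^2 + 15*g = (g - 5)*(g^2 - 3*g) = (g - 5)*(g - 3)*(g)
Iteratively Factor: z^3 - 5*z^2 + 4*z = (z)*(z^2 - 5*z + 4) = z*(z - 4)*(z - 1)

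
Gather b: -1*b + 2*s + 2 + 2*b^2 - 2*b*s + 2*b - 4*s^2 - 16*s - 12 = 2*b^2 + b*(1 - 2*s) - 4*s^2 - 14*s - 10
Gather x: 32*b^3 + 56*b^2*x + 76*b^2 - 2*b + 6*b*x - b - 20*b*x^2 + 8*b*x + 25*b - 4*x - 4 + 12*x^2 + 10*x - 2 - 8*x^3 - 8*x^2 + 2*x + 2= 32*b^3 + 76*b^2 + 22*b - 8*x^3 + x^2*(4 - 20*b) + x*(56*b^2 + 14*b + 8) - 4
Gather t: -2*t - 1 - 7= -2*t - 8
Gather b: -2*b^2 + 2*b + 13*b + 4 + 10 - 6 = -2*b^2 + 15*b + 8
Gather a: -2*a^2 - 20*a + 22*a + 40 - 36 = -2*a^2 + 2*a + 4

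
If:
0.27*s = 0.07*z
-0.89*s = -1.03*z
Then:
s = 0.00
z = 0.00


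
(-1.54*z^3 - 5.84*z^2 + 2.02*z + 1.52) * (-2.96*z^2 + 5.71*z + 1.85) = 4.5584*z^5 + 8.493*z^4 - 42.1746*z^3 - 3.769*z^2 + 12.4162*z + 2.812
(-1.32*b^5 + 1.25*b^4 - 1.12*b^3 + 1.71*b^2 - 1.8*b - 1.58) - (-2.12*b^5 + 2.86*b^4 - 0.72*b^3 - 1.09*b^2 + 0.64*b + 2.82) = 0.8*b^5 - 1.61*b^4 - 0.4*b^3 + 2.8*b^2 - 2.44*b - 4.4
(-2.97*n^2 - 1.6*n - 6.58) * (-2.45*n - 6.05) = 7.2765*n^3 + 21.8885*n^2 + 25.801*n + 39.809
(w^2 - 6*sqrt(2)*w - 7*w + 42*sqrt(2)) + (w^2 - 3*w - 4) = 2*w^2 - 10*w - 6*sqrt(2)*w - 4 + 42*sqrt(2)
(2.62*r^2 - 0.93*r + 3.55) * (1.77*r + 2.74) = 4.6374*r^3 + 5.5327*r^2 + 3.7353*r + 9.727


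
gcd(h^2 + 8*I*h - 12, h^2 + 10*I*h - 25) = 1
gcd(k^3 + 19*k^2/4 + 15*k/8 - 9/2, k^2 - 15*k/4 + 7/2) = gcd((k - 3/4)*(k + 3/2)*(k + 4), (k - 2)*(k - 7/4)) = 1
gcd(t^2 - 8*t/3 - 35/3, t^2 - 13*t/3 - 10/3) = t - 5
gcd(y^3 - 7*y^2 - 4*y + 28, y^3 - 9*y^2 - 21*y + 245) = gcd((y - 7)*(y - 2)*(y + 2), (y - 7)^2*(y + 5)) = y - 7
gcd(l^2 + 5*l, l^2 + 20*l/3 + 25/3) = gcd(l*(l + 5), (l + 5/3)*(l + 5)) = l + 5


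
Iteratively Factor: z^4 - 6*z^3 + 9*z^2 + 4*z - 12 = (z - 3)*(z^3 - 3*z^2 + 4) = (z - 3)*(z - 2)*(z^2 - z - 2) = (z - 3)*(z - 2)^2*(z + 1)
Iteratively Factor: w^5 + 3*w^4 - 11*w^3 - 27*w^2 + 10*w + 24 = (w + 2)*(w^4 + w^3 - 13*w^2 - w + 12) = (w + 1)*(w + 2)*(w^3 - 13*w + 12) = (w - 3)*(w + 1)*(w + 2)*(w^2 + 3*w - 4) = (w - 3)*(w - 1)*(w + 1)*(w + 2)*(w + 4)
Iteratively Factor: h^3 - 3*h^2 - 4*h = (h + 1)*(h^2 - 4*h) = (h - 4)*(h + 1)*(h)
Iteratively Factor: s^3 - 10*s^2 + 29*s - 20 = (s - 5)*(s^2 - 5*s + 4) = (s - 5)*(s - 4)*(s - 1)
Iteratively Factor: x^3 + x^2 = (x)*(x^2 + x) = x^2*(x + 1)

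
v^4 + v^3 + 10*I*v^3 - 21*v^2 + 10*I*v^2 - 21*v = v*(v + 1)*(v + 3*I)*(v + 7*I)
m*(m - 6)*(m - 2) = m^3 - 8*m^2 + 12*m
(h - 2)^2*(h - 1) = h^3 - 5*h^2 + 8*h - 4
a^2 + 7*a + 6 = (a + 1)*(a + 6)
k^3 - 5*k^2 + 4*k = k*(k - 4)*(k - 1)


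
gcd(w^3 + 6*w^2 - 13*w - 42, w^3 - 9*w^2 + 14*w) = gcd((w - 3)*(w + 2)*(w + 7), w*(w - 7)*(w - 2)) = 1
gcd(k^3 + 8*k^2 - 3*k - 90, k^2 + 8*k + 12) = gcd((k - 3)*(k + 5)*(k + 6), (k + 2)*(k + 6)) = k + 6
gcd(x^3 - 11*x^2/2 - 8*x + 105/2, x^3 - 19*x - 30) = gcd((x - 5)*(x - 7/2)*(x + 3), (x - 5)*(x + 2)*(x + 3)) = x^2 - 2*x - 15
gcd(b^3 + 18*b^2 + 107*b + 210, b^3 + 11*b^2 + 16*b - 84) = b^2 + 13*b + 42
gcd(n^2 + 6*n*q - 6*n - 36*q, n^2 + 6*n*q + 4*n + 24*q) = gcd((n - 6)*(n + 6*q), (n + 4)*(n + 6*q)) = n + 6*q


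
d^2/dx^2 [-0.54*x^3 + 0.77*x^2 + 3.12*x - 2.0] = 1.54 - 3.24*x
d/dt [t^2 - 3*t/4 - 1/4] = 2*t - 3/4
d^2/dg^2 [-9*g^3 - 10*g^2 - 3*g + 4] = -54*g - 20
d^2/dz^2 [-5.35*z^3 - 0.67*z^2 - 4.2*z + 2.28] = -32.1*z - 1.34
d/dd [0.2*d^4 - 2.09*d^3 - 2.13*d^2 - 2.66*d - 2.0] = 0.8*d^3 - 6.27*d^2 - 4.26*d - 2.66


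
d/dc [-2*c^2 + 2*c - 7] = 2 - 4*c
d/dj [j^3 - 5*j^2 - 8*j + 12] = 3*j^2 - 10*j - 8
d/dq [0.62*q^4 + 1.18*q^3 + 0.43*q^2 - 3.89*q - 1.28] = 2.48*q^3 + 3.54*q^2 + 0.86*q - 3.89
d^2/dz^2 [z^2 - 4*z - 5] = 2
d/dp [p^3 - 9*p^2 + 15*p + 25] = 3*p^2 - 18*p + 15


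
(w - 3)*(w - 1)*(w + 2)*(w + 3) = w^4 + w^3 - 11*w^2 - 9*w + 18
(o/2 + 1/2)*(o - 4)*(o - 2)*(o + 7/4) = o^4/2 - 13*o^3/8 - 27*o^2/8 + 23*o/4 + 7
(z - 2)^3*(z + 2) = z^4 - 4*z^3 + 16*z - 16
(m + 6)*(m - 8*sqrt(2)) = m^2 - 8*sqrt(2)*m + 6*m - 48*sqrt(2)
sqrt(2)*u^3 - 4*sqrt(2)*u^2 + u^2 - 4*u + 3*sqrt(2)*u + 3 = (u - 3)*(u - 1)*(sqrt(2)*u + 1)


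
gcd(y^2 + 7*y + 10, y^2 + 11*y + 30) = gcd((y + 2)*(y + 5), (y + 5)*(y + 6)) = y + 5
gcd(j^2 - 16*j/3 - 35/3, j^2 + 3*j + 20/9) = j + 5/3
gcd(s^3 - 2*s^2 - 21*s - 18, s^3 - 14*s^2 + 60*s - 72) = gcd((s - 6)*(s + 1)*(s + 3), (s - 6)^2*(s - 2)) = s - 6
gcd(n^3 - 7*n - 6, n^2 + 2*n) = n + 2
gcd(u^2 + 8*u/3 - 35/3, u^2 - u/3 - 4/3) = 1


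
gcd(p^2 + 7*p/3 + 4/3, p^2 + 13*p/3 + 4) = p + 4/3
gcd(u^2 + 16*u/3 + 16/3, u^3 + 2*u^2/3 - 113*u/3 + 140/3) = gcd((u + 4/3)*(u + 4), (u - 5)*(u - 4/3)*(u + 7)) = 1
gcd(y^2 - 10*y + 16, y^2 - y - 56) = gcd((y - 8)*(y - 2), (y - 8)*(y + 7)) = y - 8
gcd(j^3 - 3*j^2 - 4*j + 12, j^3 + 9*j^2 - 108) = j - 3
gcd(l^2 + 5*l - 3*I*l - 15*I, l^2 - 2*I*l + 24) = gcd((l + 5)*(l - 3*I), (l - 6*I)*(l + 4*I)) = 1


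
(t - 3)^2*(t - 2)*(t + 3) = t^4 - 5*t^3 - 3*t^2 + 45*t - 54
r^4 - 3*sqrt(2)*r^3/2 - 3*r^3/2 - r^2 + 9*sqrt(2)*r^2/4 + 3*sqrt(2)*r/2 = r*(r - 2)*(r + 1/2)*(r - 3*sqrt(2)/2)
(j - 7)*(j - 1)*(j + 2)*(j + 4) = j^4 - 2*j^3 - 33*j^2 - 22*j + 56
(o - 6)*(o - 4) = o^2 - 10*o + 24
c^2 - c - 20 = (c - 5)*(c + 4)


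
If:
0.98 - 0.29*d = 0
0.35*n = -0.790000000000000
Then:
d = 3.38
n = -2.26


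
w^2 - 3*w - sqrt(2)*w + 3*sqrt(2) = (w - 3)*(w - sqrt(2))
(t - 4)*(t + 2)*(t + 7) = t^3 + 5*t^2 - 22*t - 56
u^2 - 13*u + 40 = (u - 8)*(u - 5)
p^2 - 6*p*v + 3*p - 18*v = (p + 3)*(p - 6*v)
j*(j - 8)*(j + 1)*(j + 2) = j^4 - 5*j^3 - 22*j^2 - 16*j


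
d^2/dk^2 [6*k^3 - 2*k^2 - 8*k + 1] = 36*k - 4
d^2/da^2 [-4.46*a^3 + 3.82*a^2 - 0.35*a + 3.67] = 7.64 - 26.76*a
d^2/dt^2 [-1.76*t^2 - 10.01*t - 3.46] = -3.52000000000000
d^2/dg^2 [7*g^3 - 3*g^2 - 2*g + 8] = 42*g - 6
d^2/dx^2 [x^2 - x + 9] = 2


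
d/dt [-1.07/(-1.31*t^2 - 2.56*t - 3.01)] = (-2.8034*t - 2.7392)/(1.31*t^2 + 2.56*t + 3.01)^2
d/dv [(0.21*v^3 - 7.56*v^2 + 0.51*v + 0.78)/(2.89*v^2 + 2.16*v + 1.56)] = (0.6069*v^4 + 0.907199999999996*v^3 - 16.8207*v^2 - 28.0956*v - 0.8892)/(8.3521*v^4 + 12.4848*v^3 + 13.6824*v^2 + 6.7392*v + 2.4336)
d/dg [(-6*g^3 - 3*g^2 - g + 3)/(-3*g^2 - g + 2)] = (18*g^4 + 12*g^3 - 36*g^2 + 6*g + 1)/(9*g^4 + 6*g^3 - 11*g^2 - 4*g + 4)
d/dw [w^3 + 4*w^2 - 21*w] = 3*w^2 + 8*w - 21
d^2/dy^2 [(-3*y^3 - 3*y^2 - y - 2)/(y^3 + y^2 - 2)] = 2*(-3*y^5 - 51*y^4 - 65*y^3 - 36*y^2 - 54*y - 16)/(y^9 + 3*y^8 + 3*y^7 - 5*y^6 - 12*y^5 - 6*y^4 + 12*y^3 + 12*y^2 - 8)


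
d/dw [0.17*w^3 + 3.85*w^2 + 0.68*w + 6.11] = 0.51*w^2 + 7.7*w + 0.68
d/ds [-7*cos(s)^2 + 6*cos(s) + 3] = 2*(7*cos(s) - 3)*sin(s)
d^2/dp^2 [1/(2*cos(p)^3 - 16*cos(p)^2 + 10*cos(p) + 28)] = ((23*cos(p) - 64*cos(2*p) + 9*cos(3*p))*(cos(p)^3 - 8*cos(p)^2 + 5*cos(p) + 14)/8 + (3*cos(p)^2 - 16*cos(p) + 5)^2*sin(p)^2)/(cos(p)^3 - 8*cos(p)^2 + 5*cos(p) + 14)^3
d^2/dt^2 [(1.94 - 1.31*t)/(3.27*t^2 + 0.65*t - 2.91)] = (-(1.31*t - 1.94)*(6.54*t + 0.65)*(13.08*t + 1.3) + (25.7022*t - 10.9846)*(3.27*t^2 + 0.65*t - 2.91))/(3.27*t^2 + 0.65*t - 2.91)^3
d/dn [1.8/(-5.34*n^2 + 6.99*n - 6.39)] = (19.224*n - 12.582)/(5.34*n^2 - 6.99*n + 6.39)^2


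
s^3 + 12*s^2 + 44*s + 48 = (s + 2)*(s + 4)*(s + 6)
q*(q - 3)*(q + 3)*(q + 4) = q^4 + 4*q^3 - 9*q^2 - 36*q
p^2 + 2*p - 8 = (p - 2)*(p + 4)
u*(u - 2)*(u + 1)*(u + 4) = u^4 + 3*u^3 - 6*u^2 - 8*u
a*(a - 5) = a^2 - 5*a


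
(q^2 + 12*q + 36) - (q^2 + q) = 11*q + 36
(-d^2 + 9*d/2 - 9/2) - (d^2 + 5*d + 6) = -2*d^2 - d/2 - 21/2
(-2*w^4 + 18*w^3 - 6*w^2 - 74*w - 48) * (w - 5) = -2*w^5 + 28*w^4 - 96*w^3 - 44*w^2 + 322*w + 240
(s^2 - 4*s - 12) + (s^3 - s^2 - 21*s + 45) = s^3 - 25*s + 33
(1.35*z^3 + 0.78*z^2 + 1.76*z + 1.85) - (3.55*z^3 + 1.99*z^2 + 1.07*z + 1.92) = -2.2*z^3 - 1.21*z^2 + 0.69*z - 0.0699999999999998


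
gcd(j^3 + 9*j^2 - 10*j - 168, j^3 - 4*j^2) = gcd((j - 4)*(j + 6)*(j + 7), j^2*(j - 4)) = j - 4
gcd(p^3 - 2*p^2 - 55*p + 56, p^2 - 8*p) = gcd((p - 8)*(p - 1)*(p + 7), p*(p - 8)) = p - 8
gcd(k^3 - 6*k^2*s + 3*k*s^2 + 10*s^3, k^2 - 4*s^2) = -k + 2*s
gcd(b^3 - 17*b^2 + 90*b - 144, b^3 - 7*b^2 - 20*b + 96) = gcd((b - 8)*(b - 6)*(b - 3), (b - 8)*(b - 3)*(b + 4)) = b^2 - 11*b + 24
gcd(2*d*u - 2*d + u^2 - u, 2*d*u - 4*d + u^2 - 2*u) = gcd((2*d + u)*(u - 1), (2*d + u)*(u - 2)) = 2*d + u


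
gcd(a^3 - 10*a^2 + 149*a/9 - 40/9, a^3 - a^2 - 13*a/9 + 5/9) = a^2 - 2*a + 5/9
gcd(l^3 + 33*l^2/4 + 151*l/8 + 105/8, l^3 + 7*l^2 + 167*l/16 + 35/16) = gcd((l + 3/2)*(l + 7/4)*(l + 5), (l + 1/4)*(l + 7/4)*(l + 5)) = l^2 + 27*l/4 + 35/4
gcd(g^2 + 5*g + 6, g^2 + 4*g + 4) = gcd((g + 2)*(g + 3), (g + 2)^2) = g + 2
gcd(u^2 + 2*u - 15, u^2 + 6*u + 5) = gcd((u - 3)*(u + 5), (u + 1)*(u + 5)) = u + 5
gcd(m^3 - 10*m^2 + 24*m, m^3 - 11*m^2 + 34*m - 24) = m^2 - 10*m + 24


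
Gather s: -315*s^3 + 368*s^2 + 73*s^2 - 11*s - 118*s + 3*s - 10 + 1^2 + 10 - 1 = -315*s^3 + 441*s^2 - 126*s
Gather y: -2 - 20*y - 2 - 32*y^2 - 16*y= -32*y^2 - 36*y - 4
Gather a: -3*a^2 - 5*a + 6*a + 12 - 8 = -3*a^2 + a + 4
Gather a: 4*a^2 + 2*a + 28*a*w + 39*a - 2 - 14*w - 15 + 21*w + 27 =4*a^2 + a*(28*w + 41) + 7*w + 10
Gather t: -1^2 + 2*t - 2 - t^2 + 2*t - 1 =-t^2 + 4*t - 4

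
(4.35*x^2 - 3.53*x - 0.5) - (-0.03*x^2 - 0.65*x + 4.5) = 4.38*x^2 - 2.88*x - 5.0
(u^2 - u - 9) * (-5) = -5*u^2 + 5*u + 45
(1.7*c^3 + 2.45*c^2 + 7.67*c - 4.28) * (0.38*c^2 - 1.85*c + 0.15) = 0.646*c^5 - 2.214*c^4 - 1.3629*c^3 - 15.4484*c^2 + 9.0685*c - 0.642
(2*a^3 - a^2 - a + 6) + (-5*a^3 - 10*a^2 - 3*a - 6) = -3*a^3 - 11*a^2 - 4*a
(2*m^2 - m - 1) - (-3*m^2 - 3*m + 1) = 5*m^2 + 2*m - 2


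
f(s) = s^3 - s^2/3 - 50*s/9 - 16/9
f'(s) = 3*s^2 - 2*s/3 - 50/9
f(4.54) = 59.71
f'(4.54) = 53.25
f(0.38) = -3.88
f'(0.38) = -5.38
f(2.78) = 1.69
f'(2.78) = 15.78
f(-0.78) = 1.88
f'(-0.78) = -3.21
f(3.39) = 14.52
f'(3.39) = 26.66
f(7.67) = 387.22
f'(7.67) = 165.82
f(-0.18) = -0.79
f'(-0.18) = -5.34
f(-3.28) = -22.43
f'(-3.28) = 28.91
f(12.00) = 1611.56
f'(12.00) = 418.44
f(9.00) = 650.22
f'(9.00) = 231.44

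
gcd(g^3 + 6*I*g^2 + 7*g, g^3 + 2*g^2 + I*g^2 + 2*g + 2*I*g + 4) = g - I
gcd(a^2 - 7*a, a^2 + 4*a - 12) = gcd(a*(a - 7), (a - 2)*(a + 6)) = 1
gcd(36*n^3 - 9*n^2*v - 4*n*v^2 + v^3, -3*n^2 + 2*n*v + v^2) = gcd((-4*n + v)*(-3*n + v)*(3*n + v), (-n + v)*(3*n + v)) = 3*n + v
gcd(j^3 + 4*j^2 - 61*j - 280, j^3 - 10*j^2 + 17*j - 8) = j - 8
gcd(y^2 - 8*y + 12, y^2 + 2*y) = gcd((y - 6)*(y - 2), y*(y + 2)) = 1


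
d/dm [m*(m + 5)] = 2*m + 5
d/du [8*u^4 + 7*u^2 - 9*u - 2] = 32*u^3 + 14*u - 9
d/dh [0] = 0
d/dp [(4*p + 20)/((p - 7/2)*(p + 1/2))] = 16*(-4*p^2 - 40*p + 53)/(16*p^4 - 96*p^3 + 88*p^2 + 168*p + 49)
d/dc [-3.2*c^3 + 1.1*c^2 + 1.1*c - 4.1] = -9.6*c^2 + 2.2*c + 1.1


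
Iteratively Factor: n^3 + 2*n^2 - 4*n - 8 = (n + 2)*(n^2 - 4) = (n - 2)*(n + 2)*(n + 2)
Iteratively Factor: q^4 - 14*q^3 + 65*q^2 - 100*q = (q - 5)*(q^3 - 9*q^2 + 20*q) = (q - 5)*(q - 4)*(q^2 - 5*q) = q*(q - 5)*(q - 4)*(q - 5)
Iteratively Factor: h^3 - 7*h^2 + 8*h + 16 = (h - 4)*(h^2 - 3*h - 4) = (h - 4)^2*(h + 1)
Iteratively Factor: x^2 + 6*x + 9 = (x + 3)*(x + 3)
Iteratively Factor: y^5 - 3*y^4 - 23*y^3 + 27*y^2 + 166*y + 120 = (y - 4)*(y^4 + y^3 - 19*y^2 - 49*y - 30) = (y - 4)*(y + 1)*(y^3 - 19*y - 30) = (y - 4)*(y + 1)*(y + 2)*(y^2 - 2*y - 15) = (y - 5)*(y - 4)*(y + 1)*(y + 2)*(y + 3)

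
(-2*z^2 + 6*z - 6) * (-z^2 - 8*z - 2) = 2*z^4 + 10*z^3 - 38*z^2 + 36*z + 12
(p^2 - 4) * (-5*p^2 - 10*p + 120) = -5*p^4 - 10*p^3 + 140*p^2 + 40*p - 480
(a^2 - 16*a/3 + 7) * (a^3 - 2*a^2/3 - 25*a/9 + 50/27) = a^5 - 6*a^4 + 70*a^3/9 + 12*a^2 - 2375*a/81 + 350/27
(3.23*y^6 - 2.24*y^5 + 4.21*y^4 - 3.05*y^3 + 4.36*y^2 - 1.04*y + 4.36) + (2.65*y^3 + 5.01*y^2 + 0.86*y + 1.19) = 3.23*y^6 - 2.24*y^5 + 4.21*y^4 - 0.4*y^3 + 9.37*y^2 - 0.18*y + 5.55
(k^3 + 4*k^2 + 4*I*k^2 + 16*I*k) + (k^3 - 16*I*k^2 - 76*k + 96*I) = 2*k^3 + 4*k^2 - 12*I*k^2 - 76*k + 16*I*k + 96*I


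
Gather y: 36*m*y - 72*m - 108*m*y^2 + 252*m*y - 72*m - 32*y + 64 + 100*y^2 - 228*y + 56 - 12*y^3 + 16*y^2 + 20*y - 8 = -144*m - 12*y^3 + y^2*(116 - 108*m) + y*(288*m - 240) + 112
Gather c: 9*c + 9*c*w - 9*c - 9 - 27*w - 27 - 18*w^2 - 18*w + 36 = 9*c*w - 18*w^2 - 45*w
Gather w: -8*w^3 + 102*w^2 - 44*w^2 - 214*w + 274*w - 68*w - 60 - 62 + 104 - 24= -8*w^3 + 58*w^2 - 8*w - 42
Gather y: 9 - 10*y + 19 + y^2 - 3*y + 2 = y^2 - 13*y + 30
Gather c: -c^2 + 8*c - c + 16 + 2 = -c^2 + 7*c + 18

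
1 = 1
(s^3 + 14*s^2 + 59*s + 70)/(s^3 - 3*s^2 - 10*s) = (s^2 + 12*s + 35)/(s*(s - 5))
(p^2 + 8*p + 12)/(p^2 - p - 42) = (p + 2)/(p - 7)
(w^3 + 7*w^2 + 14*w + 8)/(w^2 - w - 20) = (w^2 + 3*w + 2)/(w - 5)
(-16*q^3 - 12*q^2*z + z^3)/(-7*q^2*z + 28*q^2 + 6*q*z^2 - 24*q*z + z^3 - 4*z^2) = (16*q^3 + 12*q^2*z - z^3)/(7*q^2*z - 28*q^2 - 6*q*z^2 + 24*q*z - z^3 + 4*z^2)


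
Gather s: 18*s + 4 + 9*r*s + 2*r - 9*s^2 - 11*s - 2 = 2*r - 9*s^2 + s*(9*r + 7) + 2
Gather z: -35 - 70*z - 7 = -70*z - 42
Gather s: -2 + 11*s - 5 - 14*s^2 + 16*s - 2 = -14*s^2 + 27*s - 9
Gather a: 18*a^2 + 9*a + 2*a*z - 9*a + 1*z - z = 18*a^2 + 2*a*z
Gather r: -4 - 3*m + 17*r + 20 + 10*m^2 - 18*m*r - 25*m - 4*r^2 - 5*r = 10*m^2 - 28*m - 4*r^2 + r*(12 - 18*m) + 16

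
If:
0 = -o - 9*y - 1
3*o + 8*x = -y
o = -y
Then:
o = 1/8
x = -1/32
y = -1/8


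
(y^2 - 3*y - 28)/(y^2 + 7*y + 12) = (y - 7)/(y + 3)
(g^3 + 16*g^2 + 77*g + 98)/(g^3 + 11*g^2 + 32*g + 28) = (g + 7)/(g + 2)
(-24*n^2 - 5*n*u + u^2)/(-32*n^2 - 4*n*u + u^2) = (3*n + u)/(4*n + u)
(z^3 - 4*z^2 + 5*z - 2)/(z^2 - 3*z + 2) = z - 1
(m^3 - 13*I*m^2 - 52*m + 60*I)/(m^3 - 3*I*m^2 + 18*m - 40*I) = (m - 6*I)/(m + 4*I)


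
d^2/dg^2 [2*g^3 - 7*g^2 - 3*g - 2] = 12*g - 14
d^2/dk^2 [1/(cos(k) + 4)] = (sin(k)^2 + 4*cos(k) + 1)/(cos(k) + 4)^3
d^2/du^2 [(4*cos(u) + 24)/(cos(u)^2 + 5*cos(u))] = 4*(-19*sin(u)^4/cos(u)^3 + sin(u)^2 - 89 - 152/cos(u) + 180/cos(u)^2 + 319/cos(u)^3)/(cos(u) + 5)^3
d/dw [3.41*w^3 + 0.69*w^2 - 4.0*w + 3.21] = 10.23*w^2 + 1.38*w - 4.0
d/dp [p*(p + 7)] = 2*p + 7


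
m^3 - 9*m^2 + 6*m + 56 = (m - 7)*(m - 4)*(m + 2)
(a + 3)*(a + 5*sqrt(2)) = a^2 + 3*a + 5*sqrt(2)*a + 15*sqrt(2)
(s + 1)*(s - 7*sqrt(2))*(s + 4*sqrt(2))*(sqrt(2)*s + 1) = sqrt(2)*s^4 - 5*s^3 + sqrt(2)*s^3 - 59*sqrt(2)*s^2 - 5*s^2 - 59*sqrt(2)*s - 56*s - 56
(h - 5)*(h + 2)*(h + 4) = h^3 + h^2 - 22*h - 40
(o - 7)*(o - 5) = o^2 - 12*o + 35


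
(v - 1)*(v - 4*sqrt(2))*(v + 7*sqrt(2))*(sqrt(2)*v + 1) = sqrt(2)*v^4 - sqrt(2)*v^3 + 7*v^3 - 53*sqrt(2)*v^2 - 7*v^2 - 56*v + 53*sqrt(2)*v + 56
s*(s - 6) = s^2 - 6*s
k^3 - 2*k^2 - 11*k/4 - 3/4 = (k - 3)*(k + 1/2)^2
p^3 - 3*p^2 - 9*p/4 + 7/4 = (p - 7/2)*(p - 1/2)*(p + 1)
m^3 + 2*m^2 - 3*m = m*(m - 1)*(m + 3)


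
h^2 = h^2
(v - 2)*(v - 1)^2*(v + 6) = v^4 + 2*v^3 - 19*v^2 + 28*v - 12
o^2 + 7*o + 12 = (o + 3)*(o + 4)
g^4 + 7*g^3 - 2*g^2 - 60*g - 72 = (g - 3)*(g + 2)^2*(g + 6)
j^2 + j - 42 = (j - 6)*(j + 7)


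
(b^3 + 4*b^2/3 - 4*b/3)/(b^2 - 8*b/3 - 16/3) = b*(-3*b^2 - 4*b + 4)/(-3*b^2 + 8*b + 16)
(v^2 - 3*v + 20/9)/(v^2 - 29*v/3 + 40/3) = (v - 4/3)/(v - 8)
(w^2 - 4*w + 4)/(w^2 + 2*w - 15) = (w^2 - 4*w + 4)/(w^2 + 2*w - 15)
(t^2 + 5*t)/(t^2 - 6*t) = (t + 5)/(t - 6)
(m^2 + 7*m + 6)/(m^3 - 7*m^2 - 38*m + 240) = (m + 1)/(m^2 - 13*m + 40)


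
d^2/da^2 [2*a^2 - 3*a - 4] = 4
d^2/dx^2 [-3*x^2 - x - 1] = -6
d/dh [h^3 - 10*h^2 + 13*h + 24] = 3*h^2 - 20*h + 13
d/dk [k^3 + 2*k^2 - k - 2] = 3*k^2 + 4*k - 1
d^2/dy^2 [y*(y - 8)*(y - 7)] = 6*y - 30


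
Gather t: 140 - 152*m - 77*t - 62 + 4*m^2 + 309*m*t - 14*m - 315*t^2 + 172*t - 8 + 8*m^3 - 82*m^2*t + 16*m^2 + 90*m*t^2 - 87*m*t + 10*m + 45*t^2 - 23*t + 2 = 8*m^3 + 20*m^2 - 156*m + t^2*(90*m - 270) + t*(-82*m^2 + 222*m + 72) + 72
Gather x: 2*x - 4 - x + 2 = x - 2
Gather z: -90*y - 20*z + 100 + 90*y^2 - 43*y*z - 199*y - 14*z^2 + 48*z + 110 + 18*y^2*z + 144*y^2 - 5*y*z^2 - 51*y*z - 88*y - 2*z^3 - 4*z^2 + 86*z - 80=234*y^2 - 377*y - 2*z^3 + z^2*(-5*y - 18) + z*(18*y^2 - 94*y + 114) + 130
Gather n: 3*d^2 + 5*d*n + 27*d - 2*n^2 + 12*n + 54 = 3*d^2 + 27*d - 2*n^2 + n*(5*d + 12) + 54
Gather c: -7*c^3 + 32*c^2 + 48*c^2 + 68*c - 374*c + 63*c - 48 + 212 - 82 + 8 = -7*c^3 + 80*c^2 - 243*c + 90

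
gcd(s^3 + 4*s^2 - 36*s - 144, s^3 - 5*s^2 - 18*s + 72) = s^2 - 2*s - 24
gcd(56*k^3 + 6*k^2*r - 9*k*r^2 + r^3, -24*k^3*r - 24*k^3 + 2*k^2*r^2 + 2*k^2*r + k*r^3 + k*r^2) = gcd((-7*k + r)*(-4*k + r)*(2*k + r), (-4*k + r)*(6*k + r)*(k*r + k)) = -4*k + r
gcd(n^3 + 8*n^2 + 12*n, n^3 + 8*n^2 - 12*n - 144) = n + 6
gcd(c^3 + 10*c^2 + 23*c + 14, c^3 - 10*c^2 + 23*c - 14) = 1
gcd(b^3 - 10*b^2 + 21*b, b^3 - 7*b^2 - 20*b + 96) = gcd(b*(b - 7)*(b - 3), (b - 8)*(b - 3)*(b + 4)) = b - 3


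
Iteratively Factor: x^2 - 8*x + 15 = (x - 5)*(x - 3)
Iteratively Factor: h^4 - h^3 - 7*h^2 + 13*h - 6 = (h + 3)*(h^3 - 4*h^2 + 5*h - 2) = (h - 2)*(h + 3)*(h^2 - 2*h + 1) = (h - 2)*(h - 1)*(h + 3)*(h - 1)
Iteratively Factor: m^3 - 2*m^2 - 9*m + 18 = (m - 3)*(m^2 + m - 6) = (m - 3)*(m + 3)*(m - 2)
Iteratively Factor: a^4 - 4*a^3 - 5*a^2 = (a - 5)*(a^3 + a^2) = a*(a - 5)*(a^2 + a) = a*(a - 5)*(a + 1)*(a)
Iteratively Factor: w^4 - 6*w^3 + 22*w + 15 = (w - 3)*(w^3 - 3*w^2 - 9*w - 5) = (w - 3)*(w + 1)*(w^2 - 4*w - 5) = (w - 3)*(w + 1)^2*(w - 5)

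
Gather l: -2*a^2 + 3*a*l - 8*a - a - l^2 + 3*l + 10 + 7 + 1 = -2*a^2 - 9*a - l^2 + l*(3*a + 3) + 18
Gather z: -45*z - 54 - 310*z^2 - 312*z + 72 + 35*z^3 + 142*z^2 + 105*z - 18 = 35*z^3 - 168*z^2 - 252*z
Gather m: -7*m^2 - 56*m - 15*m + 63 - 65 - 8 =-7*m^2 - 71*m - 10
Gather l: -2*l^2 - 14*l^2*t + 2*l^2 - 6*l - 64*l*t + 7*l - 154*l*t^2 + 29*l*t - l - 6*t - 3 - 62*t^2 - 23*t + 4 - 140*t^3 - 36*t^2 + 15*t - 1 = -14*l^2*t + l*(-154*t^2 - 35*t) - 140*t^3 - 98*t^2 - 14*t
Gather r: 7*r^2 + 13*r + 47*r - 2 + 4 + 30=7*r^2 + 60*r + 32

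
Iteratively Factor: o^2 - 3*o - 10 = (o - 5)*(o + 2)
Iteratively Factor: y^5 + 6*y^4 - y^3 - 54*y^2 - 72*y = (y + 2)*(y^4 + 4*y^3 - 9*y^2 - 36*y) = (y - 3)*(y + 2)*(y^3 + 7*y^2 + 12*y) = (y - 3)*(y + 2)*(y + 4)*(y^2 + 3*y) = y*(y - 3)*(y + 2)*(y + 4)*(y + 3)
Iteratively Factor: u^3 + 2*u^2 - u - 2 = (u + 2)*(u^2 - 1) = (u - 1)*(u + 2)*(u + 1)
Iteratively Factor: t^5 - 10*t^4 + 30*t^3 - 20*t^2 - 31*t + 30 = (t + 1)*(t^4 - 11*t^3 + 41*t^2 - 61*t + 30) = (t - 2)*(t + 1)*(t^3 - 9*t^2 + 23*t - 15) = (t - 2)*(t - 1)*(t + 1)*(t^2 - 8*t + 15) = (t - 5)*(t - 2)*(t - 1)*(t + 1)*(t - 3)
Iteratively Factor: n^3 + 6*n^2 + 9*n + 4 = (n + 1)*(n^2 + 5*n + 4) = (n + 1)*(n + 4)*(n + 1)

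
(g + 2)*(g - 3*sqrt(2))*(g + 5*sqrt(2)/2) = g^3 - sqrt(2)*g^2/2 + 2*g^2 - 15*g - sqrt(2)*g - 30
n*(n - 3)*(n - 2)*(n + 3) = n^4 - 2*n^3 - 9*n^2 + 18*n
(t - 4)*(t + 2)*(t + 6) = t^3 + 4*t^2 - 20*t - 48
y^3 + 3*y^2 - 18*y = y*(y - 3)*(y + 6)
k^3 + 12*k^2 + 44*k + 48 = (k + 2)*(k + 4)*(k + 6)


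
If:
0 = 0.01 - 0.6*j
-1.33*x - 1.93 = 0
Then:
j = 0.02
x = -1.45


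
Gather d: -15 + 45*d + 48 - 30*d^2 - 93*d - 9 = -30*d^2 - 48*d + 24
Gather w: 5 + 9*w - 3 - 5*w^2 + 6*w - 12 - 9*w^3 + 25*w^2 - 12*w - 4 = -9*w^3 + 20*w^2 + 3*w - 14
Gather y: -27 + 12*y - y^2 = -y^2 + 12*y - 27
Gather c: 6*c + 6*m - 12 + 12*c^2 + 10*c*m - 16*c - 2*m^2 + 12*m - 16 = 12*c^2 + c*(10*m - 10) - 2*m^2 + 18*m - 28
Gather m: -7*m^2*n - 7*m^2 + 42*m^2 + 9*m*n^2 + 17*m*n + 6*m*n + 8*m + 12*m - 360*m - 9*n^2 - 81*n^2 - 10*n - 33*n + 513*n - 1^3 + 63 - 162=m^2*(35 - 7*n) + m*(9*n^2 + 23*n - 340) - 90*n^2 + 470*n - 100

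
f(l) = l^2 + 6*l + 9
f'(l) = 2*l + 6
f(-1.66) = 1.80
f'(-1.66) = 2.68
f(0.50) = 12.25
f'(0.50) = 7.00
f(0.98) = 15.84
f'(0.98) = 7.96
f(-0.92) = 4.33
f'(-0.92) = 4.16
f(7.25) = 105.06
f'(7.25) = 20.50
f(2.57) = 31.02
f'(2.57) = 11.14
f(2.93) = 35.16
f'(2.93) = 11.86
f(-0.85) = 4.62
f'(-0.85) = 4.30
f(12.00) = 225.00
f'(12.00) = 30.00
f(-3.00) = 0.00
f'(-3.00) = 0.00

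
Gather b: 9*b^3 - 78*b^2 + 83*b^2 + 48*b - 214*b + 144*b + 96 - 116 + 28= 9*b^3 + 5*b^2 - 22*b + 8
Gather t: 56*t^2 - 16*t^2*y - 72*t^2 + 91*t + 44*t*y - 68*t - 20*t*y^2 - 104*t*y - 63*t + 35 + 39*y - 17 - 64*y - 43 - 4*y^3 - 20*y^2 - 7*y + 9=t^2*(-16*y - 16) + t*(-20*y^2 - 60*y - 40) - 4*y^3 - 20*y^2 - 32*y - 16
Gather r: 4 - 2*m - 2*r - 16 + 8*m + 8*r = 6*m + 6*r - 12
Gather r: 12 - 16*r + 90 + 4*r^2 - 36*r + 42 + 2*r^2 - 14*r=6*r^2 - 66*r + 144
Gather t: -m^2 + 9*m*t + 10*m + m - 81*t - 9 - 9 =-m^2 + 11*m + t*(9*m - 81) - 18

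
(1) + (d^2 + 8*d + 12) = d^2 + 8*d + 13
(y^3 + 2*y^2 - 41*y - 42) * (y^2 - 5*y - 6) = y^5 - 3*y^4 - 57*y^3 + 151*y^2 + 456*y + 252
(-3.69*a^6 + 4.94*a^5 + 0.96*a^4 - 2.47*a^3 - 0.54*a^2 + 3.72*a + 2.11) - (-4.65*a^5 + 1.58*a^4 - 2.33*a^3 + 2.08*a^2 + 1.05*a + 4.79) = -3.69*a^6 + 9.59*a^5 - 0.62*a^4 - 0.14*a^3 - 2.62*a^2 + 2.67*a - 2.68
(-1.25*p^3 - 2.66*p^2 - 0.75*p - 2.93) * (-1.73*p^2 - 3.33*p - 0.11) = 2.1625*p^5 + 8.7643*p^4 + 10.2928*p^3 + 7.859*p^2 + 9.8394*p + 0.3223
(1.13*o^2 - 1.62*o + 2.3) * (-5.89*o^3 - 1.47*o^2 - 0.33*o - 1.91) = -6.6557*o^5 + 7.8807*o^4 - 11.5385*o^3 - 5.0047*o^2 + 2.3352*o - 4.393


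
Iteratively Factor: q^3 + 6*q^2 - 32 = (q + 4)*(q^2 + 2*q - 8) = (q - 2)*(q + 4)*(q + 4)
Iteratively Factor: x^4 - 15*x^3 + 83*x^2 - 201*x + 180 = (x - 3)*(x^3 - 12*x^2 + 47*x - 60) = (x - 4)*(x - 3)*(x^2 - 8*x + 15) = (x - 4)*(x - 3)^2*(x - 5)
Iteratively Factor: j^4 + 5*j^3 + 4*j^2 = (j)*(j^3 + 5*j^2 + 4*j) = j*(j + 4)*(j^2 + j) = j^2*(j + 4)*(j + 1)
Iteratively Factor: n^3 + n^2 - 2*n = (n + 2)*(n^2 - n) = (n - 1)*(n + 2)*(n)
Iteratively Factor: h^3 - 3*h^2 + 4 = (h - 2)*(h^2 - h - 2) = (h - 2)^2*(h + 1)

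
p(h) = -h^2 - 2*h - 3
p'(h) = -2*h - 2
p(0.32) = -3.74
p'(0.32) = -2.64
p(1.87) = -10.24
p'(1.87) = -5.74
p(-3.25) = -7.06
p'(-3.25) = 4.50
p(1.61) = -8.81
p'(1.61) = -5.22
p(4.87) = -36.46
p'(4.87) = -11.74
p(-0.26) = -2.55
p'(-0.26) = -1.48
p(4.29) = -29.98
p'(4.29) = -10.58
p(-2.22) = -3.49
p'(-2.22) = 2.44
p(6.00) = -51.00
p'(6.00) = -14.00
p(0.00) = -3.00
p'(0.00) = -2.00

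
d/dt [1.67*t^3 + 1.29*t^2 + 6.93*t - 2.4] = 5.01*t^2 + 2.58*t + 6.93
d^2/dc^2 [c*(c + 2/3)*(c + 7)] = 6*c + 46/3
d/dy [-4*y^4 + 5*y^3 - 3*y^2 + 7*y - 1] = -16*y^3 + 15*y^2 - 6*y + 7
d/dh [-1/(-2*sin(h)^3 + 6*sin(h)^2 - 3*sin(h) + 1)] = 3*(4*sin(h) + cos(2*h) - 2)*cos(h)/(2*sin(h)^3 - 6*sin(h)^2 + 3*sin(h) - 1)^2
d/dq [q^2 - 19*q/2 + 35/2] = 2*q - 19/2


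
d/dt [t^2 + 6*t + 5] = 2*t + 6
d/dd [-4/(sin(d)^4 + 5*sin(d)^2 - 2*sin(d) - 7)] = 8*(2*sin(d)^3 + 5*sin(d) - 1)*cos(d)/(sin(d)^4 + 5*sin(d)^2 - 2*sin(d) - 7)^2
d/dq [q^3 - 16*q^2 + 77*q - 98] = 3*q^2 - 32*q + 77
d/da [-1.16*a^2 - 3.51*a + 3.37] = -2.32*a - 3.51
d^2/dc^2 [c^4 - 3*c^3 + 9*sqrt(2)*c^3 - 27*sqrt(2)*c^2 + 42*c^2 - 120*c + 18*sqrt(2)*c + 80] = 12*c^2 - 18*c + 54*sqrt(2)*c - 54*sqrt(2) + 84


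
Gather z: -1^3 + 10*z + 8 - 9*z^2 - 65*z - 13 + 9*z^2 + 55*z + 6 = 0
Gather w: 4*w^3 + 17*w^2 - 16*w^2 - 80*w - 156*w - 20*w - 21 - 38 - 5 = 4*w^3 + w^2 - 256*w - 64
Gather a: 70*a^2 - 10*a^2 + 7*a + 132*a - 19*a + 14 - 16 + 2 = 60*a^2 + 120*a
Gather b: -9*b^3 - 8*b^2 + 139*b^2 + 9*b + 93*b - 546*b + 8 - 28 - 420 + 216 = -9*b^3 + 131*b^2 - 444*b - 224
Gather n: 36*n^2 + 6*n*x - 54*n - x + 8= 36*n^2 + n*(6*x - 54) - x + 8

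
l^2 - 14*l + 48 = (l - 8)*(l - 6)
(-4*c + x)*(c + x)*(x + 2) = -4*c^2*x - 8*c^2 - 3*c*x^2 - 6*c*x + x^3 + 2*x^2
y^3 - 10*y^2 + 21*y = y*(y - 7)*(y - 3)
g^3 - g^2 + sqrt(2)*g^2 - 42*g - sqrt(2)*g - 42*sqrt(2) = (g - 7)*(g + 6)*(g + sqrt(2))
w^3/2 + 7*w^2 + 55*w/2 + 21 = (w/2 + 1/2)*(w + 6)*(w + 7)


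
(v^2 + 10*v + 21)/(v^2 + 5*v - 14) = (v + 3)/(v - 2)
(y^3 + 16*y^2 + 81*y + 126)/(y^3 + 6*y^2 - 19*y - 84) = (y + 6)/(y - 4)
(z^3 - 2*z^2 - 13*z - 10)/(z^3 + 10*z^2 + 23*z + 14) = (z - 5)/(z + 7)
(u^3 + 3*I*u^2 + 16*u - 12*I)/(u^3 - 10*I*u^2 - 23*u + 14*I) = (u + 6*I)/(u - 7*I)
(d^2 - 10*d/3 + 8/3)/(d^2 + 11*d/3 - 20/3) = (d - 2)/(d + 5)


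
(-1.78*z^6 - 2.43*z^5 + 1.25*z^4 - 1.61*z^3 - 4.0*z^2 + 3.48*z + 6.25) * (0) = 0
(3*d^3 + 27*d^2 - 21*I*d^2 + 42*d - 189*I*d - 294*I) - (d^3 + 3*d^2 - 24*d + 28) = 2*d^3 + 24*d^2 - 21*I*d^2 + 66*d - 189*I*d - 28 - 294*I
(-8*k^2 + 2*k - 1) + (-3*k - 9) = -8*k^2 - k - 10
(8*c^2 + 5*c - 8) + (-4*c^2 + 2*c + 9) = 4*c^2 + 7*c + 1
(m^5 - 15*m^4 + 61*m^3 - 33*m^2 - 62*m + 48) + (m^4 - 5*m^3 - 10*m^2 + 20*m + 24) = m^5 - 14*m^4 + 56*m^3 - 43*m^2 - 42*m + 72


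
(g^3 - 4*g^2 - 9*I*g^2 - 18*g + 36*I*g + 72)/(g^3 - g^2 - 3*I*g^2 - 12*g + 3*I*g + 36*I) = (g - 6*I)/(g + 3)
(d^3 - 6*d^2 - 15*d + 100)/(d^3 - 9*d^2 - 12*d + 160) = (d - 5)/(d - 8)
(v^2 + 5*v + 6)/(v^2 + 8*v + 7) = (v^2 + 5*v + 6)/(v^2 + 8*v + 7)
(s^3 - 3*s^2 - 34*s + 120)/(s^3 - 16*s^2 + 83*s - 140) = (s + 6)/(s - 7)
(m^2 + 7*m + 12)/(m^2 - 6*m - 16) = (m^2 + 7*m + 12)/(m^2 - 6*m - 16)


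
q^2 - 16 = (q - 4)*(q + 4)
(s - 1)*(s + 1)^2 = s^3 + s^2 - s - 1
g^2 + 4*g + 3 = (g + 1)*(g + 3)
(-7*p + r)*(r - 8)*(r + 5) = -7*p*r^2 + 21*p*r + 280*p + r^3 - 3*r^2 - 40*r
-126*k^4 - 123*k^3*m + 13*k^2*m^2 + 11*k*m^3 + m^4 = (-3*k + m)*(k + m)*(6*k + m)*(7*k + m)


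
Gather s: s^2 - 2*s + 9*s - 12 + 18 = s^2 + 7*s + 6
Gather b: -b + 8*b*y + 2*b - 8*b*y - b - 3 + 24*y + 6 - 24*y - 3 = 0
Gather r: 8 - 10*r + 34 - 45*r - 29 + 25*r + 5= 18 - 30*r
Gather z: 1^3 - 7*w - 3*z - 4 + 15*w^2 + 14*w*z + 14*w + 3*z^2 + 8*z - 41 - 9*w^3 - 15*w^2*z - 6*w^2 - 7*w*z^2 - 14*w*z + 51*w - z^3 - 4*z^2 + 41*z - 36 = -9*w^3 + 9*w^2 + 58*w - z^3 + z^2*(-7*w - 1) + z*(46 - 15*w^2) - 80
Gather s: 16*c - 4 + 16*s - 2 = 16*c + 16*s - 6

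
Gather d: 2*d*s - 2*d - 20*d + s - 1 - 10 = d*(2*s - 22) + s - 11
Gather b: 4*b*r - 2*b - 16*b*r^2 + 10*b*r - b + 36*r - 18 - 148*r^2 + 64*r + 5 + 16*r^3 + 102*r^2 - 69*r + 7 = b*(-16*r^2 + 14*r - 3) + 16*r^3 - 46*r^2 + 31*r - 6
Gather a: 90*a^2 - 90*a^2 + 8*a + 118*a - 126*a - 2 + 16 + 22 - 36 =0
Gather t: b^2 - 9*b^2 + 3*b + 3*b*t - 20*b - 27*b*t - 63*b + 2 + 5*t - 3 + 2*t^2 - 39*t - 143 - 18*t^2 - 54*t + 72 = -8*b^2 - 80*b - 16*t^2 + t*(-24*b - 88) - 72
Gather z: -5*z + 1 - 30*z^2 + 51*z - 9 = -30*z^2 + 46*z - 8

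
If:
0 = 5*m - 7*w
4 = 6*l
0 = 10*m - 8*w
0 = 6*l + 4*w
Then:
No Solution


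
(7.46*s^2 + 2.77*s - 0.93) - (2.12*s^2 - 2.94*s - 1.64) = 5.34*s^2 + 5.71*s + 0.71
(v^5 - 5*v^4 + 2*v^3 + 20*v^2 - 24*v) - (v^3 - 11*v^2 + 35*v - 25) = v^5 - 5*v^4 + v^3 + 31*v^2 - 59*v + 25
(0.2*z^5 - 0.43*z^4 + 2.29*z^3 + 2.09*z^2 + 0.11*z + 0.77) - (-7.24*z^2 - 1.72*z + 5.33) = 0.2*z^5 - 0.43*z^4 + 2.29*z^3 + 9.33*z^2 + 1.83*z - 4.56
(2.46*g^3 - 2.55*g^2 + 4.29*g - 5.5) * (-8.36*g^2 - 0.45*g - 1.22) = -20.5656*g^5 + 20.211*g^4 - 37.7181*g^3 + 47.1605*g^2 - 2.7588*g + 6.71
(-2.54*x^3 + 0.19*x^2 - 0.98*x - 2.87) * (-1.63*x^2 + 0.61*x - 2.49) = 4.1402*x^5 - 1.8591*x^4 + 8.0379*x^3 + 3.6072*x^2 + 0.6895*x + 7.1463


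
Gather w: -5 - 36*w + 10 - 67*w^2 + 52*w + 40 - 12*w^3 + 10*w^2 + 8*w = -12*w^3 - 57*w^2 + 24*w + 45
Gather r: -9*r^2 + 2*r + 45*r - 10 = -9*r^2 + 47*r - 10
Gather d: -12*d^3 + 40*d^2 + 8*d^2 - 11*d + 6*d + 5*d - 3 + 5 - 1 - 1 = -12*d^3 + 48*d^2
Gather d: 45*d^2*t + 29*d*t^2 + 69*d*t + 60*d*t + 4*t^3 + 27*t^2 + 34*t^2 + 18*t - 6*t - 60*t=45*d^2*t + d*(29*t^2 + 129*t) + 4*t^3 + 61*t^2 - 48*t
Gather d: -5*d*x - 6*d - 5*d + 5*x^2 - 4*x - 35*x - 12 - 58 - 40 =d*(-5*x - 11) + 5*x^2 - 39*x - 110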